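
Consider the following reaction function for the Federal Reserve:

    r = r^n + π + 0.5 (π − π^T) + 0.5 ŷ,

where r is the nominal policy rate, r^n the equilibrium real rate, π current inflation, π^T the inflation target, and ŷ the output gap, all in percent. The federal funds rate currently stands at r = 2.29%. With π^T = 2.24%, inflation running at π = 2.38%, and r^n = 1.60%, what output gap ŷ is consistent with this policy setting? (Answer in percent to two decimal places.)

-3.52%

0.5 ŷ = 2.29 − 1.60 − 2.38 − 0.5 × (2.38 − 2.24) = -1.76
ŷ = -1.76 / 0.5 = -3.52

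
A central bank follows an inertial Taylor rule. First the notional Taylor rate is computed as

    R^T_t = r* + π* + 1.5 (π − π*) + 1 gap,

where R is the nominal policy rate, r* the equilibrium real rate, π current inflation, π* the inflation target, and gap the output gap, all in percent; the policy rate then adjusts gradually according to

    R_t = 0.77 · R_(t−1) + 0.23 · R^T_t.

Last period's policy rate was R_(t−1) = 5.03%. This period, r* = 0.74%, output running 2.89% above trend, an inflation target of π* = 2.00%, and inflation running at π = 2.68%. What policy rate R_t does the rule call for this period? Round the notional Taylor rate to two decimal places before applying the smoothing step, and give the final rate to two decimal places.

Output 2.89% above potential → gap = 2.89.
R^T_t = 0.74 + 2.00 + 1.5 × (2.68 − 2.00) + 1 × 2.89
   = 0.74 + 2 + 1.02 + 2.89 = 6.65
R_t = 0.77 × 5.03 + 0.23 × 6.65 = 3.8731 + 1.5295 = 5.40

5.40%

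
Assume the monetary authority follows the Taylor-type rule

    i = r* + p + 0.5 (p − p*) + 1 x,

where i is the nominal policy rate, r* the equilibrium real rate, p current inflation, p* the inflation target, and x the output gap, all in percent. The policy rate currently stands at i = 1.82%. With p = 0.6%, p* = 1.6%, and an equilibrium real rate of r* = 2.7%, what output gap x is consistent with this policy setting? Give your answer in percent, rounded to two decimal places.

-0.98%

1 x = 1.82 − 2.7 − 0.6 − 0.5 × (0.6 − 1.6) = -0.98
x = -0.98 / 1 = -0.98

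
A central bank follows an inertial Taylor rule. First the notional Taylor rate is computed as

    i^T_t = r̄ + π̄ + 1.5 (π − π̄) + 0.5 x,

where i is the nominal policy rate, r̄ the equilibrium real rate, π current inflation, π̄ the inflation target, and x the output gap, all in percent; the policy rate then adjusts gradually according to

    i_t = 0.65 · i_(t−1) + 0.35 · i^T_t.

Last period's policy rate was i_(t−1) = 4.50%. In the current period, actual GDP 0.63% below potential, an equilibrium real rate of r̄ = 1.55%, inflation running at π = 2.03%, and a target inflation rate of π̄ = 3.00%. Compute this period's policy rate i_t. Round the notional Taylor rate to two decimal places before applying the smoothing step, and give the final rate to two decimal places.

3.90%

Output 0.63% below potential → x = -0.63.
i^T_t = 1.55 + 3.00 + 1.5 × (2.03 − 3.00) + 0.5 × (-0.63)
   = 1.55 + 3 − 1.455 − 0.315 = 2.78
i_t = 0.65 × 4.50 + 0.35 × 2.78 = 2.925 + 0.973 = 3.90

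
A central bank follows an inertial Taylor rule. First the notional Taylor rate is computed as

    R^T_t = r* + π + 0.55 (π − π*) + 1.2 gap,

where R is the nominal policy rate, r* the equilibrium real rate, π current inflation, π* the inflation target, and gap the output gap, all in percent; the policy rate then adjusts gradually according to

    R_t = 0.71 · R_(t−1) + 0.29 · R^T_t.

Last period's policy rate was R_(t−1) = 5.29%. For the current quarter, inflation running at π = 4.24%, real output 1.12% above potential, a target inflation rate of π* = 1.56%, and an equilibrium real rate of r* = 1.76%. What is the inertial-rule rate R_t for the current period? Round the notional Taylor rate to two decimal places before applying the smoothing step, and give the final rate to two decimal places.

Output 1.12% above potential → gap = 1.12.
R^T_t = 1.76 + 4.24 + 0.55 × (4.24 − 1.56) + 1.2 × 1.12
   = 1.76 + 4.24 + 1.474 + 1.344 = 8.82
R_t = 0.71 × 5.29 + 0.29 × 8.82 = 3.7559 + 2.5578 = 6.31

6.31%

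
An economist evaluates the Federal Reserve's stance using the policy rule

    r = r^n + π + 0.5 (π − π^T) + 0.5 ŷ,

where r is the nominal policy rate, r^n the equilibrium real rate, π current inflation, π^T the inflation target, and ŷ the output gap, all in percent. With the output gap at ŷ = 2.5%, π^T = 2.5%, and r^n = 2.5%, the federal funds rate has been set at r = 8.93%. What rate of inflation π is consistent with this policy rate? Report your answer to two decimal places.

4.29%

Collecting π: r = r^n + (1 + 0.5) π − 0.5 π^T + 0.5 ŷ
1.5 π = 8.93 − 2.5 + 0.5 × 2.5 − 0.5 × 2.5 = 6.43
π = 6.43 / 1.5 = 4.29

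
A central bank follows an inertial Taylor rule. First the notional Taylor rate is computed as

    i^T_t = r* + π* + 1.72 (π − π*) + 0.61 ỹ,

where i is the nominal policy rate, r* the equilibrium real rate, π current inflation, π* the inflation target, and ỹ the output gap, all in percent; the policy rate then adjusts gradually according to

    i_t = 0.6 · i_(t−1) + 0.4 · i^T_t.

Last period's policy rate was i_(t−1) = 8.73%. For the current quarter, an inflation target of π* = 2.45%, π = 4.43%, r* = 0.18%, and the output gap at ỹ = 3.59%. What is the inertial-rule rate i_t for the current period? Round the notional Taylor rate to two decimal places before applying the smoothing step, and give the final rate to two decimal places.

i^T_t = 0.18 + 2.45 + 1.72 × (4.43 − 2.45) + 0.61 × 3.59
   = 0.18 + 2.45 + 3.4056 + 2.1899 = 8.23
i_t = 0.6 × 8.73 + 0.4 × 8.23 = 5.238 + 3.292 = 8.53

8.53%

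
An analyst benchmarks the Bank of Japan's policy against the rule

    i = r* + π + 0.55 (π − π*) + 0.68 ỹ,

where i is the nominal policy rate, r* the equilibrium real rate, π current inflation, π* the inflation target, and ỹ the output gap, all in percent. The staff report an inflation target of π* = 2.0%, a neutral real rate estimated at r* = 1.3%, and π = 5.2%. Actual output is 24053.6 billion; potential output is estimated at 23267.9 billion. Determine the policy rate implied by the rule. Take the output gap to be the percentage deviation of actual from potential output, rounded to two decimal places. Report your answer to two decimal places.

10.56%

Output gap = 100 × (24053.6 − 23267.9) / 23267.9 = 3.38%.
i = 1.30 + 5.20 + 0.55 × (5.20 − 2.00) + 0.68 × 3.38
   = 1.30 + 5.2 + 1.76 + 2.2984 = 10.56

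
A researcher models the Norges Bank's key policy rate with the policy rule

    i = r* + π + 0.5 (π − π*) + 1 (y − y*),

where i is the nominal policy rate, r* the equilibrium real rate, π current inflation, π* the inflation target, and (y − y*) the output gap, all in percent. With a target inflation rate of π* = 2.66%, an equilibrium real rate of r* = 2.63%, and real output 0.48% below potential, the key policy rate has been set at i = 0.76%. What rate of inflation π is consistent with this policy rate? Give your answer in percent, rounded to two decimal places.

-0.04%

Output 0.48% below potential → (y − y*) = -0.48.
Collecting π: i = r* + (1 + 0.5) π − 0.5 π* + 1 (y − y*)
1.5 π = 0.76 − 2.63 + 0.5 × 2.66 − 1 × (-0.48) = -0.06
π = -0.06 / 1.5 = -0.04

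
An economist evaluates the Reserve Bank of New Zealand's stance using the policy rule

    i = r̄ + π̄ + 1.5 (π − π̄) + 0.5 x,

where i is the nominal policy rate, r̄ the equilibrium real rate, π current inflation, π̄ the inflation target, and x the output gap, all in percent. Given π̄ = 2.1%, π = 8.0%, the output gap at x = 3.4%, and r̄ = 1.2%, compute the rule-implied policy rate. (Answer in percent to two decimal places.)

13.85%

i = 1.2 + 2.1 + 1.5 × (8.0 − 2.1) + 0.5 × 3.4
   = 1.2 + 2.1 + 8.85 + 1.7 = 13.85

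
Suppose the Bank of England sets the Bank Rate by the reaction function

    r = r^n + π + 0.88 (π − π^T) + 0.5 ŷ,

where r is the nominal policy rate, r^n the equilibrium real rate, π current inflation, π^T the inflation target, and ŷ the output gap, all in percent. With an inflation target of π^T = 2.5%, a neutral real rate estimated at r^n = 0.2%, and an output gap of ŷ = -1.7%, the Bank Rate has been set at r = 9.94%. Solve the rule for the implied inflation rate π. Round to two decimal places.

Collecting π: r = r^n + (1 + 0.88) π − 0.88 π^T + 0.5 ŷ
1.88 π = 9.94 − 0.2 + 0.88 × 2.5 − 0.5 × (-1.7) = 12.79
π = 12.79 / 1.88 = 6.80

6.80%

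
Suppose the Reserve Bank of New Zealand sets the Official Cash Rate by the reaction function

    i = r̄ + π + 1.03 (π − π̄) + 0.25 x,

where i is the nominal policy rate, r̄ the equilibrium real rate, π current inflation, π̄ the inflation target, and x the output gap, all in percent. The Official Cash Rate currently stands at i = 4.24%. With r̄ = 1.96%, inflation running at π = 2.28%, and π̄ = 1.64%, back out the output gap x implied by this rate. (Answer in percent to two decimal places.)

0.25 x = 4.24 − 1.96 − 2.28 − 1.03 × (2.28 − 1.64) = -0.6592
x = -0.6592 / 0.25 = -2.64

-2.64%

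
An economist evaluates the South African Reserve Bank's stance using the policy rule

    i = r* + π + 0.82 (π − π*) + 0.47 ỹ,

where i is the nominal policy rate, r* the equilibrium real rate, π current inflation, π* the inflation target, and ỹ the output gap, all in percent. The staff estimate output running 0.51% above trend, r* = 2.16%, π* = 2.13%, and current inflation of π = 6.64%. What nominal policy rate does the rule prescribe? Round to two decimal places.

Output 0.51% above potential → ỹ = 0.51.
i = 2.16 + 6.64 + 0.82 × (6.64 − 2.13) + 0.47 × 0.51
   = 2.16 + 6.64 + 3.6982 + 0.2397 = 12.74

12.74%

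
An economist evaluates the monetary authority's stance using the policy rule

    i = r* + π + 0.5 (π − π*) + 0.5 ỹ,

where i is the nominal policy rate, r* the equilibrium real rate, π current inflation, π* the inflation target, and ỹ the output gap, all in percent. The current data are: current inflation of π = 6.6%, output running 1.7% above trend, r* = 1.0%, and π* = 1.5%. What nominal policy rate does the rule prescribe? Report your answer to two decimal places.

Output 1.7% above potential → ỹ = 1.7.
i = 1.0 + 6.6 + 0.5 × (6.6 − 1.5) + 0.5 × 1.7
   = 1.0 + 6.6 + 2.55 + 0.85 = 11.00

11.00%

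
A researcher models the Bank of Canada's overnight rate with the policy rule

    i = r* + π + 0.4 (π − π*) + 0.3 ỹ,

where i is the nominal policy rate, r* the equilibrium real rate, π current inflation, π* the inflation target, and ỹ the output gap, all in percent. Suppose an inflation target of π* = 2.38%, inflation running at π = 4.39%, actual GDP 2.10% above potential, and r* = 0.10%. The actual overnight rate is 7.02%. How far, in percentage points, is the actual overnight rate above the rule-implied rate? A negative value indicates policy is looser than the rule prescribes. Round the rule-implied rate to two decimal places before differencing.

Output 2.10% above potential → ỹ = 2.10.
i = 0.10 + 4.39 + 0.4 × (4.39 − 2.38) + 0.3 × 2.10
   = 0.10 + 4.39 + 0.804 + 0.63 = 5.92
Deviation = 7.02 − 5.92 = 1.10 pp.

1.10 pp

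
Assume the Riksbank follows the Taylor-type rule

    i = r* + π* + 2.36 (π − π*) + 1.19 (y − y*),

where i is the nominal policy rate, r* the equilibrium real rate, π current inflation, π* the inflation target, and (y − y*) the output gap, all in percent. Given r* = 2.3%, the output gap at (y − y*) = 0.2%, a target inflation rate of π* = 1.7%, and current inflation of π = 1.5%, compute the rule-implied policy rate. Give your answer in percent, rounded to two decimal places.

i = 2.3 + 1.7 + 2.36 × (1.5 − 1.7) + 1.19 × 0.2
   = 2.3 + 1.7 − 0.472 + 0.238 = 3.77

3.77%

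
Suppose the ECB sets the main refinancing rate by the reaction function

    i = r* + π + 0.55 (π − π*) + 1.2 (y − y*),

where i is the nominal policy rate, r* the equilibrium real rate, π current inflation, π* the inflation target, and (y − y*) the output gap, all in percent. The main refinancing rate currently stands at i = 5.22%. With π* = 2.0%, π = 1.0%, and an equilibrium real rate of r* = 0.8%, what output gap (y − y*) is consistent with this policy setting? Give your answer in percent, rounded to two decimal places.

1.2 (y − y*) = 5.22 − 0.8 − 1.0 − 0.55 × (1.0 − 2.0) = 3.97
(y − y*) = 3.97 / 1.2 = 3.31

3.31%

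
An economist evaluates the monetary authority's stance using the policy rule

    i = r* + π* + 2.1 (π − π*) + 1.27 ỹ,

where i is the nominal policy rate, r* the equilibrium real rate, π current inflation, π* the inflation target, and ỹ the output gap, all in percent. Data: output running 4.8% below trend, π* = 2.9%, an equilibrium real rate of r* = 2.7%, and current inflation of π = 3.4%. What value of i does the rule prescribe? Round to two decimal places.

0.55%

Output 4.8% below potential → ỹ = -4.8.
i = 2.7 + 2.9 + 2.1 × (3.4 − 2.9) + 1.27 × (-4.8)
   = 2.7 + 2.9 + 1.05 − 6.096 = 0.55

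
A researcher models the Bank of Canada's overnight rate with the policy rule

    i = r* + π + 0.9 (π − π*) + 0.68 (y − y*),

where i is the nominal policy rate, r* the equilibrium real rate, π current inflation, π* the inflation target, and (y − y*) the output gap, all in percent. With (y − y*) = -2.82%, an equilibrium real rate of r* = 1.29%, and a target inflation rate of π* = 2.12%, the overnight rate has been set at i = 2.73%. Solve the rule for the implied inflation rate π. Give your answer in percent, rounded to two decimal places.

2.77%

Collecting π: i = r* + (1 + 0.9) π − 0.9 π* + 0.68 (y − y*)
1.9 π = 2.73 − 1.29 + 0.9 × 2.12 − 0.68 × (-2.82) = 5.2656
π = 5.2656 / 1.9 = 2.77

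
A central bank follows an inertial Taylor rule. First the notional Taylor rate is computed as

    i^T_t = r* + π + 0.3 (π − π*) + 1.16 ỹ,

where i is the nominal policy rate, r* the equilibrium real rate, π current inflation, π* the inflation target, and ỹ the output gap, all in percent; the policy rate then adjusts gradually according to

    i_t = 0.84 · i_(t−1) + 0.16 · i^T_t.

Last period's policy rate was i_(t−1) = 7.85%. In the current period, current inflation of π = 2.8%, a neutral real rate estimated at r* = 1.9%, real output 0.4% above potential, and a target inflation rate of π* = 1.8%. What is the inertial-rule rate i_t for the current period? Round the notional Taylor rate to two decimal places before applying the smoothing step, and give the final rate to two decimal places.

Output 0.4% above potential → ỹ = 0.4.
i^T_t = 1.9 + 2.8 + 0.3 × (2.8 − 1.8) + 1.16 × 0.4
   = 1.9 + 2.8 + 0.3 + 0.464 = 5.46
i_t = 0.84 × 7.85 + 0.16 × 5.46 = 6.594 + 0.8736 = 7.47

7.47%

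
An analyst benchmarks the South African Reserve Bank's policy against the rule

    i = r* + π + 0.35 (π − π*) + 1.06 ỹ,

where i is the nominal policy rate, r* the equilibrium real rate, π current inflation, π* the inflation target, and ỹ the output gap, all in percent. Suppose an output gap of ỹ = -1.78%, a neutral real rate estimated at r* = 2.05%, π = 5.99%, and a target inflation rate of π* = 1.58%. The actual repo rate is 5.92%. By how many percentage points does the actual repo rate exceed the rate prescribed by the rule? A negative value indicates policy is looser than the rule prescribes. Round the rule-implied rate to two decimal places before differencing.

i = 2.05 + 5.99 + 0.35 × (5.99 − 1.58) + 1.06 × (-1.78)
   = 2.05 + 5.99 + 1.5435 − 1.8868 = 7.70
Deviation = 5.92 − 7.70 = -1.78 pp.

-1.78 pp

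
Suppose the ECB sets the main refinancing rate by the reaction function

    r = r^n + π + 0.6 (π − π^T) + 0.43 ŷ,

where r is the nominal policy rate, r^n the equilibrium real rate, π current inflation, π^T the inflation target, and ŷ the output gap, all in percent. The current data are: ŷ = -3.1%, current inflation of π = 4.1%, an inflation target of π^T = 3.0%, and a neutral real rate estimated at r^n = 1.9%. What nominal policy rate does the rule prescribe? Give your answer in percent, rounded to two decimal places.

5.33%

r = 1.9 + 4.1 + 0.6 × (4.1 − 3.0) + 0.43 × (-3.1)
   = 1.9 + 4.1 + 0.66 − 1.333 = 5.33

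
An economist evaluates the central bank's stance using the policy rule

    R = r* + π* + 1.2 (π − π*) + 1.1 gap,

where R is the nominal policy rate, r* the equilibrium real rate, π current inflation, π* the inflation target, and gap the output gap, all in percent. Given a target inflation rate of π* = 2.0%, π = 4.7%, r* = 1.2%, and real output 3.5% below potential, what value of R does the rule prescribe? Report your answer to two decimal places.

Output 3.5% below potential → gap = -3.5.
R = 1.2 + 2.0 + 1.2 × (4.7 − 2.0) + 1.1 × (-3.5)
   = 1.2 + 2 + 3.24 − 3.85 = 2.59

2.59%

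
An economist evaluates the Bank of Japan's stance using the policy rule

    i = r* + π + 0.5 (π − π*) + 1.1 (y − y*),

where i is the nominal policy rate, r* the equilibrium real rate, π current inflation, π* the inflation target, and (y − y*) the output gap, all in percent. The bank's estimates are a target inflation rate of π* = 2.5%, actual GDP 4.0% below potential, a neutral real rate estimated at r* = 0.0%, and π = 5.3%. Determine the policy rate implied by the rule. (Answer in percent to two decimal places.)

2.30%

Output 4.0% below potential → (y − y*) = -4.0.
i = 0.0 + 5.3 + 0.5 × (5.3 − 2.5) + 1.1 × (-4.0)
   = 0.0 + 5.3 + 1.4 − 4.4 = 2.30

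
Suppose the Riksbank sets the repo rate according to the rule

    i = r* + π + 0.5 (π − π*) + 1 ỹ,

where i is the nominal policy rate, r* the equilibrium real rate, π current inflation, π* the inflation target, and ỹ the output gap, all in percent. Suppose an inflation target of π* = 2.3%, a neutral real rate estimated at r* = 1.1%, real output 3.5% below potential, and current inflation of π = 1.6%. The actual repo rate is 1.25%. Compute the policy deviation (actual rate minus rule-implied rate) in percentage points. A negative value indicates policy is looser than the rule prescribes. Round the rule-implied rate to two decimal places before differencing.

2.40 pp

Output 3.5% below potential → ỹ = -3.5.
i = 1.1 + 1.6 + 0.5 × (1.6 − 2.3) + 1 × (-3.5)
   = 1.1 + 1.6 − 0.35 − 3.5 = -1.15
Deviation = 1.25 − (-1.15) = 2.40 pp.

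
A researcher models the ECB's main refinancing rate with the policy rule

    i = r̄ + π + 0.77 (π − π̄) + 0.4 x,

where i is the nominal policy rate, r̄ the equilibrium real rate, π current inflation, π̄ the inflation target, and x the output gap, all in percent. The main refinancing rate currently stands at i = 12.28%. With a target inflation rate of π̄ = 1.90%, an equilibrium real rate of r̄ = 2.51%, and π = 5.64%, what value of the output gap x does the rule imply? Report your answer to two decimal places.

0.4 x = 12.28 − 2.51 − 5.64 − 0.77 × (5.64 − 1.90) = 1.2502
x = 1.2502 / 0.4 = 3.13

3.13%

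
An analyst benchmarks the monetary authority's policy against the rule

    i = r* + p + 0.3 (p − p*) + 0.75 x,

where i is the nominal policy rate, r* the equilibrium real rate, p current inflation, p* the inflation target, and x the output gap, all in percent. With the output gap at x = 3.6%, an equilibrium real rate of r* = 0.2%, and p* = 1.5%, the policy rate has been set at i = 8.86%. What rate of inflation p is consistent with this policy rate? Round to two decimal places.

Collecting p: i = r* + (1 + 0.3) p − 0.3 p* + 0.75 x
1.3 p = 8.86 − 0.2 + 0.3 × 1.5 − 0.75 × 3.6 = 6.41
p = 6.41 / 1.3 = 4.93

4.93%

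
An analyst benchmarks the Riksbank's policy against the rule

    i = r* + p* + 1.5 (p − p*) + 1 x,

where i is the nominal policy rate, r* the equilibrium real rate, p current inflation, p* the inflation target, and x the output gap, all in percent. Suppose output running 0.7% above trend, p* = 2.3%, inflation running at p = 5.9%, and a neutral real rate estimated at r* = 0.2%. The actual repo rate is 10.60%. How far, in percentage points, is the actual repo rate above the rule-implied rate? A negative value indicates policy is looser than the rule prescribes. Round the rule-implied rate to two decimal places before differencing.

2.00 pp

Output 0.7% above potential → x = 0.7.
i = 0.2 + 2.3 + 1.5 × (5.9 − 2.3) + 1 × 0.7
   = 0.2 + 2.3 + 5.4 + 0.7 = 8.60
Deviation = 10.60 − 8.60 = 2.00 pp.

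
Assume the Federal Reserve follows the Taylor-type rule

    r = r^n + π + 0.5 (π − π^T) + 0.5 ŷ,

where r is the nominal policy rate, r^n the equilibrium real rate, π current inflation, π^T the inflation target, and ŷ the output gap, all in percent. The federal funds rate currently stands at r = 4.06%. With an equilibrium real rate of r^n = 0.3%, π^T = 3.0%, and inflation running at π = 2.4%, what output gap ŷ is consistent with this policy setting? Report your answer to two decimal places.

3.32%

0.5 ŷ = 4.06 − 0.3 − 2.4 − 0.5 × (2.4 − 3.0) = 1.66
ŷ = 1.66 / 0.5 = 3.32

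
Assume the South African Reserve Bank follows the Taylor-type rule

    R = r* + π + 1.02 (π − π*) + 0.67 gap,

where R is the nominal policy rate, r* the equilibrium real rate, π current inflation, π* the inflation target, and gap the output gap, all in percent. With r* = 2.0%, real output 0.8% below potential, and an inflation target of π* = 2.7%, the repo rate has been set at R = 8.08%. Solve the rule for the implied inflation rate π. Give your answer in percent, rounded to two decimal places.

4.64%

Output 0.8% below potential → gap = -0.8.
Collecting π: R = r* + (1 + 1.02) π − 1.02 π* + 0.67 gap
2.02 π = 8.08 − 2.0 + 1.02 × 2.7 − 0.67 × (-0.8) = 9.37
π = 9.37 / 2.02 = 4.64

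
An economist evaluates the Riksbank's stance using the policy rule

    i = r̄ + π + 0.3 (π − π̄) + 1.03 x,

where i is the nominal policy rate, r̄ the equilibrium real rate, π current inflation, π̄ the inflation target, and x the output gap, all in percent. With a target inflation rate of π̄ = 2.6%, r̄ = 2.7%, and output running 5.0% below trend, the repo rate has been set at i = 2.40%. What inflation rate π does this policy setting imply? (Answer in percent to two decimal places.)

Output 5.0% below potential → x = -5.0.
Collecting π: i = r̄ + (1 + 0.3) π − 0.3 π̄ + 1.03 x
1.3 π = 2.40 − 2.7 + 0.3 × 2.6 − 1.03 × (-5.0) = 5.63
π = 5.63 / 1.3 = 4.33

4.33%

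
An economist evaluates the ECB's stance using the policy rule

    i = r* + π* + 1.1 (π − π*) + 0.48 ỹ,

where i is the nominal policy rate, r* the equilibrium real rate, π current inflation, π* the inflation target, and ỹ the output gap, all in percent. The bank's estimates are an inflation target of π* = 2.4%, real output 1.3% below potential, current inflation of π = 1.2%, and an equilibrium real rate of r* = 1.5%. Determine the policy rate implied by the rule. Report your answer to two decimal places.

Output 1.3% below potential → ỹ = -1.3.
i = 1.5 + 2.4 + 1.1 × (1.2 − 2.4) + 0.48 × (-1.3)
   = 1.5 + 2.4 − 1.32 − 0.624 = 1.96

1.96%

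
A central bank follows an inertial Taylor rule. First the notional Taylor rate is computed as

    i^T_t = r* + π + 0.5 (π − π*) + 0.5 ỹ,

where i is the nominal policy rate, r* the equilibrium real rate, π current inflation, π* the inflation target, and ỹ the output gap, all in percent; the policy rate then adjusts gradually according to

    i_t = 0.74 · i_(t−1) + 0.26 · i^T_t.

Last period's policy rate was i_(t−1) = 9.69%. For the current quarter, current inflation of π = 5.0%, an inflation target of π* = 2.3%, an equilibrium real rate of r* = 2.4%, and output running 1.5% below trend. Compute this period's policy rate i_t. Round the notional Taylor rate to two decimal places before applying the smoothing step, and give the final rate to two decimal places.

9.25%

Output 1.5% below potential → ỹ = -1.5.
i^T_t = 2.4 + 5.0 + 0.5 × (5.0 − 2.3) + 0.5 × (-1.5)
   = 2.4 + 5 + 1.35 − 0.75 = 8.00
i_t = 0.74 × 9.69 + 0.26 × 8.00 = 7.1706 + 2.08 = 9.25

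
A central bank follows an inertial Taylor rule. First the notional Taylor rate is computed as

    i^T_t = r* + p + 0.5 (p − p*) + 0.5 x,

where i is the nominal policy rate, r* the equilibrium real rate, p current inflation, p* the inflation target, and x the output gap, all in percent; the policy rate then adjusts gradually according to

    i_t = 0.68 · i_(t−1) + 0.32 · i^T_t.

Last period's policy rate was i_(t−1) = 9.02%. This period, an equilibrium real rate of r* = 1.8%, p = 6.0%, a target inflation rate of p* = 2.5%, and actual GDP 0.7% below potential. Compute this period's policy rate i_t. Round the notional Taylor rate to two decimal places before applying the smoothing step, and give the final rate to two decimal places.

Output 0.7% below potential → x = -0.7.
i^T_t = 1.8 + 6.0 + 0.5 × (6.0 − 2.5) + 0.5 × (-0.7)
   = 1.8 + 6 + 1.75 − 0.35 = 9.20
i_t = 0.68 × 9.02 + 0.32 × 9.20 = 6.1336 + 2.944 = 9.08

9.08%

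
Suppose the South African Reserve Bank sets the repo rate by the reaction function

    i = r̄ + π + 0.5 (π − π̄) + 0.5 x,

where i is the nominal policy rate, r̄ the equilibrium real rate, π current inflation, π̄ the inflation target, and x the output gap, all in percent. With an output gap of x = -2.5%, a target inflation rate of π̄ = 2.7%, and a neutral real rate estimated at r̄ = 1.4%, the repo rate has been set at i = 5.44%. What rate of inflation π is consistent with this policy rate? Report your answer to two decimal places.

Collecting π: i = r̄ + (1 + 0.5) π − 0.5 π̄ + 0.5 x
1.5 π = 5.44 − 1.4 + 0.5 × 2.7 − 0.5 × (-2.5) = 6.64
π = 6.64 / 1.5 = 4.43

4.43%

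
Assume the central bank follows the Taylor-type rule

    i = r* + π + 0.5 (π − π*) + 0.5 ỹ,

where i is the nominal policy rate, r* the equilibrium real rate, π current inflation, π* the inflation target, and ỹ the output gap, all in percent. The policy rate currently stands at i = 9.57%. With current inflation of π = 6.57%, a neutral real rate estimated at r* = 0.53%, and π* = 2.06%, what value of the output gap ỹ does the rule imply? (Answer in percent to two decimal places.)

0.5 ỹ = 9.57 − 0.53 − 6.57 − 0.5 × (6.57 − 2.06) = 0.215
ỹ = 0.215 / 0.5 = 0.43

0.43%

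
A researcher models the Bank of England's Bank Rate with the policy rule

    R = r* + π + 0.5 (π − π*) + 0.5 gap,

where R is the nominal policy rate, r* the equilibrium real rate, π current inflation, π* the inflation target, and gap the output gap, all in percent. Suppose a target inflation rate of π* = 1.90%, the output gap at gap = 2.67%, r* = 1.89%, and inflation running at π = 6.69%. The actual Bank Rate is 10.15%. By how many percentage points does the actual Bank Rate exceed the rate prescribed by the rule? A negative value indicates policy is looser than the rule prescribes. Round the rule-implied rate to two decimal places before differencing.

R = 1.89 + 6.69 + 0.5 × (6.69 − 1.90) + 0.5 × 2.67
   = 1.89 + 6.69 + 2.395 + 1.335 = 12.31
Deviation = 10.15 − 12.31 = -2.16 pp.

-2.16 pp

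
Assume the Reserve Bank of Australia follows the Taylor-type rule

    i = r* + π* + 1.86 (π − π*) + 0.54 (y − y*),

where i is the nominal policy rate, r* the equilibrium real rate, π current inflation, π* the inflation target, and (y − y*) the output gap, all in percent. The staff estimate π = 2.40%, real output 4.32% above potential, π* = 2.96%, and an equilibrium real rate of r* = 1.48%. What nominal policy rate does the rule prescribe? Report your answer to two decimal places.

Output 4.32% above potential → (y − y*) = 4.32.
i = 1.48 + 2.96 + 1.86 × (2.40 − 2.96) + 0.54 × 4.32
   = 1.48 + 2.96 − 1.0416 + 2.3328 = 5.73

5.73%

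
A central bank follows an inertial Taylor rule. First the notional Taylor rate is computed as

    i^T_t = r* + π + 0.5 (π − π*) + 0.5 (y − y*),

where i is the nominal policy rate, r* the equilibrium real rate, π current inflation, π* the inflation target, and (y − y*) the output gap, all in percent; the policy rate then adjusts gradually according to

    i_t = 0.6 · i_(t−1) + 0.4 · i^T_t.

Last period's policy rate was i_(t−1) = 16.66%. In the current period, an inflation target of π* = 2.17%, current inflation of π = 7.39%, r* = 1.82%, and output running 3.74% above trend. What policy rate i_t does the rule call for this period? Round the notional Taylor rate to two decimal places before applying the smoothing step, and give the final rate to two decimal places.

Output 3.74% above potential → (y − y*) = 3.74.
i^T_t = 1.82 + 7.39 + 0.5 × (7.39 − 2.17) + 0.5 × 3.74
   = 1.82 + 7.39 + 2.61 + 1.87 = 13.69
i_t = 0.6 × 16.66 + 0.4 × 13.69 = 9.996 + 5.476 = 15.47

15.47%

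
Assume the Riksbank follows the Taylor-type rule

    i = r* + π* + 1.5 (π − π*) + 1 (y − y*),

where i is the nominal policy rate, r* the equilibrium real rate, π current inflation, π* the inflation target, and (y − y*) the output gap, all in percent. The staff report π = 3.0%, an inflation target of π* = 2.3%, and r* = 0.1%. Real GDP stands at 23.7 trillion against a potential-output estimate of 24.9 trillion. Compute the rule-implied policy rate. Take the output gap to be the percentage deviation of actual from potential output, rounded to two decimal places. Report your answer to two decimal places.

-1.37%

Output gap = 100 × (23.7 − 24.9) / 24.9 = -4.82%.
i = 0.10 + 2.30 + 1.5 × (3.00 − 2.30) + 1 × (-4.82)
   = 0.10 + 2.3 + 1.05 − 4.82 = -1.37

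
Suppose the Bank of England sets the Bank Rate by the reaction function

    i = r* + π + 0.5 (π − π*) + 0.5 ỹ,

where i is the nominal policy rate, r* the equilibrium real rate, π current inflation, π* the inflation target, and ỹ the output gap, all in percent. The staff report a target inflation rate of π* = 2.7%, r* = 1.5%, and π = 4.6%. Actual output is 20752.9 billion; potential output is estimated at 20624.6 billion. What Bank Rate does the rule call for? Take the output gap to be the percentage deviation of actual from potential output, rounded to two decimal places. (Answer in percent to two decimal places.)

7.36%

Output gap = 100 × (20752.9 − 20624.6) / 20624.6 = 0.62%.
i = 1.50 + 4.60 + 0.5 × (4.60 − 2.70) + 0.5 × 0.62
   = 1.50 + 4.6 + 0.95 + 0.31 = 7.36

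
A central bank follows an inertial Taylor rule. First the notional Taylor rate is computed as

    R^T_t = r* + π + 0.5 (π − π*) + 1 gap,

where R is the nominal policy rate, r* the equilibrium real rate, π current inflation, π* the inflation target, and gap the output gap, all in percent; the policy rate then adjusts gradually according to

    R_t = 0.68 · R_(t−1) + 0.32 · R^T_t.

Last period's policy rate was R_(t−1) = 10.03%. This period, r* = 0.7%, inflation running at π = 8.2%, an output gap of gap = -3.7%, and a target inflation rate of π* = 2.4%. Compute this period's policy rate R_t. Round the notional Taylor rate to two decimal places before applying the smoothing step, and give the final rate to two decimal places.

R^T_t = 0.7 + 8.2 + 0.5 × (8.2 − 2.4) + 1 × (-3.7)
   = 0.7 + 8.2 + 2.9 − 3.7 = 8.10
R_t = 0.68 × 10.03 + 0.32 × 8.10 = 6.8204 + 2.592 = 9.41

9.41%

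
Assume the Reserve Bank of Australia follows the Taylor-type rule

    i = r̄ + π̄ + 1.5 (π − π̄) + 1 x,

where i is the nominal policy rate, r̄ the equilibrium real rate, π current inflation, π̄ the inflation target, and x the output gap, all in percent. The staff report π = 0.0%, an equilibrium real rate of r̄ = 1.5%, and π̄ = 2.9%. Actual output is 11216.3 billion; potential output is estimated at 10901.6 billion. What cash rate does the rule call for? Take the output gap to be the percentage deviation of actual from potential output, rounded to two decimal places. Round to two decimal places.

2.94%

Output gap = 100 × (11216.3 − 10901.6) / 10901.6 = 2.89%.
i = 1.50 + 2.90 + 1.5 × (0.00 − 2.90) + 1 × 2.89
   = 1.50 + 2.9 − 4.35 + 2.89 = 2.94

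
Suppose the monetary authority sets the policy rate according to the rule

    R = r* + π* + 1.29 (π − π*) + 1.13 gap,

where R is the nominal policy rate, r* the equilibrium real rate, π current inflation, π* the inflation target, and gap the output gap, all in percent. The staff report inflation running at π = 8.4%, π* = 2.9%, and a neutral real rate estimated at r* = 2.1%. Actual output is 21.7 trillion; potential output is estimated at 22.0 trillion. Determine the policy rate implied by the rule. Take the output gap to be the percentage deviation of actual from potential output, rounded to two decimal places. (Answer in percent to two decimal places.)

Output gap = 100 × (21.7 − 22.0) / 22.0 = -1.36%.
R = 2.10 + 2.90 + 1.29 × (8.40 − 2.90) + 1.13 × (-1.36)
   = 2.10 + 2.9 + 7.095 − 1.5368 = 10.56

10.56%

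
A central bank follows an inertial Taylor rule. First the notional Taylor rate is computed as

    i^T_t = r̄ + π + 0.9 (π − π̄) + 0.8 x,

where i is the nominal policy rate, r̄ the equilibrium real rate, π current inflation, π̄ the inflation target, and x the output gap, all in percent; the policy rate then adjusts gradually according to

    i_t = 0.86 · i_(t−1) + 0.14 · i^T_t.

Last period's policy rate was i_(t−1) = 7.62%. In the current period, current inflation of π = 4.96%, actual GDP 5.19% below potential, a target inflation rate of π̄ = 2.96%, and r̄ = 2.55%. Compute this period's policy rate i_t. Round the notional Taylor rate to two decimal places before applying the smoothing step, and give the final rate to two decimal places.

Output 5.19% below potential → x = -5.19.
i^T_t = 2.55 + 4.96 + 0.9 × (4.96 − 2.96) + 0.8 × (-5.19)
   = 2.55 + 4.96 + 1.8 − 4.152 = 5.16
i_t = 0.86 × 7.62 + 0.14 × 5.16 = 6.5532 + 0.7224 = 7.28

7.28%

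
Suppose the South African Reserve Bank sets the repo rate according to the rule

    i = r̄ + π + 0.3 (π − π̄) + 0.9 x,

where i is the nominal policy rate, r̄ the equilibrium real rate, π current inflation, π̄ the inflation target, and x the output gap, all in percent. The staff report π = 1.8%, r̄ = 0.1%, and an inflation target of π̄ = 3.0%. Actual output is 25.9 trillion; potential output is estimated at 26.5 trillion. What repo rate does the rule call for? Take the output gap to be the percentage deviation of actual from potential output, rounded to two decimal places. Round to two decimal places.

-0.49%

Output gap = 100 × (25.9 − 26.5) / 26.5 = -2.26%.
i = 0.10 + 1.80 + 0.3 × (1.80 − 3.00) + 0.9 × (-2.26)
   = 0.10 + 1.8 − 0.36 − 2.034 = -0.49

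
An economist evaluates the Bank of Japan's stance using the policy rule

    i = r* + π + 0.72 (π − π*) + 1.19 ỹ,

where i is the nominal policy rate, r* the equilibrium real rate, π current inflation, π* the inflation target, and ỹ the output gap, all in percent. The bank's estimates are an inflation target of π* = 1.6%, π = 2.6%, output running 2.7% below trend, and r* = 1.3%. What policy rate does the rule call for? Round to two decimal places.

Output 2.7% below potential → ỹ = -2.7.
i = 1.3 + 2.6 + 0.72 × (2.6 − 1.6) + 1.19 × (-2.7)
   = 1.3 + 2.6 + 0.72 − 3.213 = 1.41

1.41%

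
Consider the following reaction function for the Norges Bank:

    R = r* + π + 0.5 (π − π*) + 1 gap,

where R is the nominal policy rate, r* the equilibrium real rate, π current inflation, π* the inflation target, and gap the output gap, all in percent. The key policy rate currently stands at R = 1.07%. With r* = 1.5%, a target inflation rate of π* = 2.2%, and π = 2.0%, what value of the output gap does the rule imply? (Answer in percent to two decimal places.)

1 gap = 1.07 − 1.5 − 2.0 − 0.5 × (2.0 − 2.2) = -2.33
gap = -2.33 / 1 = -2.33

-2.33%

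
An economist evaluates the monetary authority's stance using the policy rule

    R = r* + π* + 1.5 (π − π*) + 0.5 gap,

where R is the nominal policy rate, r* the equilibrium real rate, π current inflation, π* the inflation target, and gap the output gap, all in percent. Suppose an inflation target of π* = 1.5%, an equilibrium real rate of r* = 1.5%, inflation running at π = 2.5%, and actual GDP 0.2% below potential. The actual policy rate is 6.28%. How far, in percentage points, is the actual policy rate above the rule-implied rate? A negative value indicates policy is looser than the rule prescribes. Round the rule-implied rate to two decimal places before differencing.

Output 0.2% below potential → gap = -0.2.
R = 1.5 + 1.5 + 1.5 × (2.5 − 1.5) + 0.5 × (-0.2)
   = 1.5 + 1.5 + 1.5 − 0.1 = 4.40
Deviation = 6.28 − 4.40 = 1.88 pp.

1.88 pp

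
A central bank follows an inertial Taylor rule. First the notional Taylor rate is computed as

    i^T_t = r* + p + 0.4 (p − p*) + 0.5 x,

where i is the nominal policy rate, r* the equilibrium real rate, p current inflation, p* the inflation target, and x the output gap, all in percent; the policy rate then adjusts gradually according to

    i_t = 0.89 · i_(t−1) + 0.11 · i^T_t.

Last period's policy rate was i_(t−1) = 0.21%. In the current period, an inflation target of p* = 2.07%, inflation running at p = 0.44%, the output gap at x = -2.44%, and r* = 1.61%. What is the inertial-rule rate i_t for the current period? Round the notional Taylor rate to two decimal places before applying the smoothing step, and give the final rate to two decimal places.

0.21%

i^T_t = 1.61 + 0.44 + 0.4 × (0.44 − 2.07) + 0.5 × (-2.44)
   = 1.61 + 0.44 − 0.652 − 1.22 = 0.18
i_t = 0.89 × 0.21 + 0.11 × 0.18 = 0.1869 + 0.0198 = 0.21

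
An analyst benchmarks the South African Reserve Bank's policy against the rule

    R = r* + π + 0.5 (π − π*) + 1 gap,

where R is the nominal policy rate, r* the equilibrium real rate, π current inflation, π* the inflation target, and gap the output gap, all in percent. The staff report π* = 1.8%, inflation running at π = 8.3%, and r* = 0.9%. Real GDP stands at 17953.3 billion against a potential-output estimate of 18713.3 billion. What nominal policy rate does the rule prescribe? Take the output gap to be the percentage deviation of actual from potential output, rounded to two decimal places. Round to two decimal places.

8.39%

Output gap = 100 × (17953.3 − 18713.3) / 18713.3 = -4.06%.
R = 0.90 + 8.30 + 0.5 × (8.30 − 1.80) + 1 × (-4.06)
   = 0.90 + 8.3 + 3.25 − 4.06 = 8.39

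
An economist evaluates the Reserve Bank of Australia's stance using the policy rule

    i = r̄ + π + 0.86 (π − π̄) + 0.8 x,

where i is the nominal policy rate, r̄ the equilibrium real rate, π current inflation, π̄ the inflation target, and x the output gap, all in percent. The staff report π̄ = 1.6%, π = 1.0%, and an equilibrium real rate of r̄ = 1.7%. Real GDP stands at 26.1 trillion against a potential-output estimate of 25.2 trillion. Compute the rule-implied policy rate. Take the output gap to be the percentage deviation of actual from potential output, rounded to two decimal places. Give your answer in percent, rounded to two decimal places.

Output gap = 100 × (26.1 − 25.2) / 25.2 = 3.57%.
i = 1.70 + 1.00 + 0.86 × (1.00 − 1.60) + 0.8 × 3.57
   = 1.70 + 1 − 0.516 + 2.856 = 5.04

5.04%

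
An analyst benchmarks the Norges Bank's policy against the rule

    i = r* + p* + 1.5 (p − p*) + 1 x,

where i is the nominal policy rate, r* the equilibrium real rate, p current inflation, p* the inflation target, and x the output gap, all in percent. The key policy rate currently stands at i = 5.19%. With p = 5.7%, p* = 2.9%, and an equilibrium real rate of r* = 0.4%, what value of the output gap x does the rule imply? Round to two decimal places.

-2.31%

1 x = 5.19 − 0.4 − 2.9 − 1.5 × (5.7 − 2.9) = -2.31
x = -2.31 / 1 = -2.31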